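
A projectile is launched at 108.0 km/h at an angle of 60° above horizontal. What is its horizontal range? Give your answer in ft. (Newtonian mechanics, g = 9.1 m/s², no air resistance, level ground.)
R = v₀² sin(2θ) / g (with unit conversion) = 281.0 ft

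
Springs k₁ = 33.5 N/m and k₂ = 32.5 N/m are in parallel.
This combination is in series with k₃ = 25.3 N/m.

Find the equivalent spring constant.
k₁₂ = k₁ + k₂ = 66 N/m (parallel)
1/k_eq = 1/k₁₂ + 1/k₃ → k_eq = 18.29 N/m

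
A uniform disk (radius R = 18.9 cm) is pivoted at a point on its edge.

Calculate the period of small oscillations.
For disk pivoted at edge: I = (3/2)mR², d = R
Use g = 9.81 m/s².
I/m = (3/2)R² = 0.05358 m²; d = R = 0.189 m
T = 2π√((3/2)R²/(gR)) = 2π√(3R/(2g)) = 1.068 s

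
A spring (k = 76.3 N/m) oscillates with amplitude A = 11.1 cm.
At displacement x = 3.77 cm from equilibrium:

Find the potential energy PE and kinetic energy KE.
E_total = ½kA² = ½×76.3×(0.111)² = 0.47 J
PE = ½kx² = ½×76.3×(0.0377)² = 0.05422 J
KE = E_total − PE = 0.4158 J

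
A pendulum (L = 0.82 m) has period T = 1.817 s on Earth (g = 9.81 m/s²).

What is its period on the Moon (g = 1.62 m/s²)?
T = 2π√(L/g), so T_moon/T_earth = √(g_earth/g_moon)
T_moon = 2π√(0.82/1.62) = 4.47 s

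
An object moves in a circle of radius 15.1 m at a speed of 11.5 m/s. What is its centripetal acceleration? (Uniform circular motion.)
a_c = v²/r = 11.5²/15.1 = 132.25/15.1 = 8.76 m/s²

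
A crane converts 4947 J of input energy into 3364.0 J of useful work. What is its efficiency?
η = W_out/W_in = 3364.0/4947 = 0.68 = 68.0%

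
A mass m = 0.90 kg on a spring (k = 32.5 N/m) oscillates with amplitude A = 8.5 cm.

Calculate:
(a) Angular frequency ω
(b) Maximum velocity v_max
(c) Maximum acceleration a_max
ω = √(k/m) = √(32.5/0.9) = 6.009 rad/s
v_max = ωA = 6.009×0.085 = 0.5108 m/s
a_max = ω²A = 6.009²×0.085 = 3.069 m/s²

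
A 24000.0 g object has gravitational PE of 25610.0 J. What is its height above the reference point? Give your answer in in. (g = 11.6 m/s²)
PE = mgh → h = PE/(mg) = 2.561e+04 J / (24 kg × 11.6 m/s²) = 91.99 m = 3622.0 in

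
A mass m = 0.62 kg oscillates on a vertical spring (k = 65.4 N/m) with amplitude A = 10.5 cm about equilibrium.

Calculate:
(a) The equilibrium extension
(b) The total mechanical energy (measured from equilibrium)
x_eq = mg/k = 0.62×9.81/65.4 = 0.093 m = 9.3 cm
E = ½kA² = ½×65.4×(0.105)² = 0.3605 J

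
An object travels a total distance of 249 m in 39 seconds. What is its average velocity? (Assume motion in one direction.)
v_avg = Δd / Δt = 249 / 39 = 6.38 m/s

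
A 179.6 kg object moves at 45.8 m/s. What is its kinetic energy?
KE = ½mv² = ½×179.6×45.8² = 188368.1 J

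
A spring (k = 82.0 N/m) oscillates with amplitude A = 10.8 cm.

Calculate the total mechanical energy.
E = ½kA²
E = ½kA² = ½×82.0×(0.108)² = 0.4782 J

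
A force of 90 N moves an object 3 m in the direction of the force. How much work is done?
W = Fd = 90×3 = 270.0 J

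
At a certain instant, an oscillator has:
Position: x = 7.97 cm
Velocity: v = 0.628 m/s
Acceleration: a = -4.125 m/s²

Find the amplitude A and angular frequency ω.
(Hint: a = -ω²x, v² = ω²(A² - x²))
a = −ω²x → ω = √(|a|/x) = √(4.125/0.0797) = 7.194 rad/s
v² = ω²(A² − x²) → A = √(x² + v²/ω²) = √(0.0797² + 0.628²/7.194²) = 0.1182 m = 11.82 cm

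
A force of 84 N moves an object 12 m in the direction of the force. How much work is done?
W = Fd = 84×12 = 1008.0 J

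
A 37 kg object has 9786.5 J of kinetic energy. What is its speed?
KE = ½mv² → v = √(2KE/m) = √(2×9786.5/37) = 23.0 m/s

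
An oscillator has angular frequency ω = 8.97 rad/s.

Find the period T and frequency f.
T = 2π/ω = 2π/8.97 = 0.7005 s; f = ω/2π = 1.428 Hz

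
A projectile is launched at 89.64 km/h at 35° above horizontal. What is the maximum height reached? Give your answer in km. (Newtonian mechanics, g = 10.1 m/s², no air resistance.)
H = v₀²sin²(θ)/(2g) (with unit conversion) = 0.0101 km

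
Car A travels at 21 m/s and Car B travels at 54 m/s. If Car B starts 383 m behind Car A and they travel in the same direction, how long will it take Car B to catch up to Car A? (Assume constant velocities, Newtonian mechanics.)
Relative speed: v_rel = 54 - 21 = 33 m/s
Time to catch: t = d₀/v_rel = 383/33 = 11.61 s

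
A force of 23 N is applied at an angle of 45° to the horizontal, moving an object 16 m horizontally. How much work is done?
W = Fd cosθ = 23×16×cos(45°) = 260.22 J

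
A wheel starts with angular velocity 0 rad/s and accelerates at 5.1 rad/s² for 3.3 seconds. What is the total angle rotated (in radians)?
θ = ω₀t + ½αt² = 0×3.3 + ½×5.1×3.3² = 27.77 rad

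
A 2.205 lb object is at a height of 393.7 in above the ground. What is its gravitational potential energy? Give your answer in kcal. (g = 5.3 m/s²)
PE = mgh = 1 kg × 5.3 m/s² × 10 m = 53.01 J = 0.01267 kcal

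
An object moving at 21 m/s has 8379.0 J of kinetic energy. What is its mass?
KE = ½mv² → m = 2KE/v² = 2×8379.0/21² = 38.0 kg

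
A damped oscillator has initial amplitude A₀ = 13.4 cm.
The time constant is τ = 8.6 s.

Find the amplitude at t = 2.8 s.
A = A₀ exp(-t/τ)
A = A₀ exp(−t/τ) = 13.4×exp(−2.8/8.6) = 9.676 cm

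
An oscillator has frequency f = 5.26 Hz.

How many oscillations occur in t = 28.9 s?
n = f×t = 5.26×28.9 = 152 oscillations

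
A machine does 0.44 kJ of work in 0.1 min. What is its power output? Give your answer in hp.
P = W/t = 440 J / 6 s = 73.33 W = 0.09834 hp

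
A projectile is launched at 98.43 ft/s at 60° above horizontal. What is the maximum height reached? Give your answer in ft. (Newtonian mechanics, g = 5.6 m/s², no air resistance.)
H = v₀²sin²(θ)/(2g) (with unit conversion) = 197.7 ft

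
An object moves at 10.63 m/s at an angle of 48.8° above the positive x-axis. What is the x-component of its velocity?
vₓ = v cos(θ) = 10.63 × cos(48.8°) = 7.0 m/s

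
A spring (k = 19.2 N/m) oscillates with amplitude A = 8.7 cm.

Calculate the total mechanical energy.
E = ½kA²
E = ½kA² = ½×19.2×(0.087)² = 0.07266 J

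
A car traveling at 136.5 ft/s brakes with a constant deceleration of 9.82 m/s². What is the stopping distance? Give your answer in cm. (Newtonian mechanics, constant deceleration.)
d = v₀² / (2a) (with unit conversion) = 8814.0 cm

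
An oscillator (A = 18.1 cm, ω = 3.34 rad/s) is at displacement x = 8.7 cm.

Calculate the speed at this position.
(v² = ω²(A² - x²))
v = ω√(A² − x²) = 3.34×√(0.181² − 0.087²) = 0.5301 m/s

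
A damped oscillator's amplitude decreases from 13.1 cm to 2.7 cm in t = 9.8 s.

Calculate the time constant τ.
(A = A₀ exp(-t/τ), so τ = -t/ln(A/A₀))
A/A₀ = 2.7/13.1 = 0.2061; ln(A/A₀) = -1.579
τ = −t/ln(A/A₀) = −9.8/-1.579 = 6.205 s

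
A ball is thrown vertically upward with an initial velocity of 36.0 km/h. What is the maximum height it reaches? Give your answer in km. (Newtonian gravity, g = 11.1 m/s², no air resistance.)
h_max = v₀²/(2g) (with unit conversion) = 0.004505 km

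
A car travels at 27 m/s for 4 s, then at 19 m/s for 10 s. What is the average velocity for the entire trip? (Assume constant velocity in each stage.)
d₁ = v₁t₁ = 27 × 4 = 108 m
d₂ = v₂t₂ = 19 × 10 = 190 m
d_total = 298 m, t_total = 14 s
v_avg = d_total/t_total = 298/14 = 21.29 m/s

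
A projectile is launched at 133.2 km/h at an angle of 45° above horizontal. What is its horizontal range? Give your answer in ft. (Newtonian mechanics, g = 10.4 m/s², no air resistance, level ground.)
R = v₀² sin(2θ) / g (with unit conversion) = 431.9 ft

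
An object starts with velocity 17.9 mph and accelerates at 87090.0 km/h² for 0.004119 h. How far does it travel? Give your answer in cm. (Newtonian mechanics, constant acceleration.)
d = v₀t + ½at² (with unit conversion) = 85740.0 cm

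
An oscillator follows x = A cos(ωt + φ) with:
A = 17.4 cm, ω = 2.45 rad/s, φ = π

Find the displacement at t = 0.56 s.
x = A cos(ωt + φ) = 17.4×cos(2.45×0.56 + π) = -3.436 cm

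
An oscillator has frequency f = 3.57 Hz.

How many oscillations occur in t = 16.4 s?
n = f×t = 3.57×16.4 = 58.55 oscillations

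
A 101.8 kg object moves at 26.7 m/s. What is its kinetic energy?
KE = ½mv² = ½×101.8×26.7² = 36286.1 J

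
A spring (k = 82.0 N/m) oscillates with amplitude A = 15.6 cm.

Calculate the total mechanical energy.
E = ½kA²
E = ½kA² = ½×82.0×(0.156)² = 0.9978 J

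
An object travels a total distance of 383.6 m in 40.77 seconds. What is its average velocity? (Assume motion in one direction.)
v_avg = Δd / Δt = 383.6 / 40.77 = 9.41 m/s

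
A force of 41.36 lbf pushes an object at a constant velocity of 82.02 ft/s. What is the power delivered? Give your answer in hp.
P = Fv = 184 N × 25 m/s = 4599 W = 6.168 hp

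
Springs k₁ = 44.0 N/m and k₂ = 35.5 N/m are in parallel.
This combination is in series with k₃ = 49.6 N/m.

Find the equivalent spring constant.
k₁₂ = k₁ + k₂ = 79.5 N/m (parallel)
1/k_eq = 1/k₁₂ + 1/k₃ → k_eq = 30.54 N/m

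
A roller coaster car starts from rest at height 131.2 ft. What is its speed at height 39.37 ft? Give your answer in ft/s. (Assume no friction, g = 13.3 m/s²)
mgh₁ = ½mv₂² + mgh₂ → v₂ = √(2g(h₁−h₂)) = √(2×13.3×(39.99−12)) = 27.29 m/s = 89.52 ft/s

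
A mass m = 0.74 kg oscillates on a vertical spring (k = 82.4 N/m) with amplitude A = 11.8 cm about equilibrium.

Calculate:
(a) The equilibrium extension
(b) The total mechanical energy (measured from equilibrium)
x_eq = mg/k = 0.74×9.81/82.4 = 0.0881 m = 8.81 cm
E = ½kA² = ½×82.4×(0.118)² = 0.5737 J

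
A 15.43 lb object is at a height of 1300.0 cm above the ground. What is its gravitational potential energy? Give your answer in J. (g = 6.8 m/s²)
PE = mgh = 6.999 kg × 6.8 m/s² × 13 m = 618.7 J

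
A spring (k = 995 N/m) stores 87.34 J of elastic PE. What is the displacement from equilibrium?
PE = ½kx² → x = √(2PE/k) = √(2×87.34/995) = 0.419 m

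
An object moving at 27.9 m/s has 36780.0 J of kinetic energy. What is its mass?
KE = ½mv² → m = 2KE/v² = 2×36780.0/27.9² = 94.5 kg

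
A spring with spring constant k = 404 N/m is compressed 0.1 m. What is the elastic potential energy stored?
PE = ½kx² = ½×404×0.1² = 2.02 J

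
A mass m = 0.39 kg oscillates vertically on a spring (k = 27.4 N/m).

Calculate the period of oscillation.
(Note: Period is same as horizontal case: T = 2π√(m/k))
T = 2π√(m/k) = 2π√(0.39/27.4) = 0.7496 s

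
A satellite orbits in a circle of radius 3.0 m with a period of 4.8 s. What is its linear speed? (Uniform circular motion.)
v = 2πr/T = 2π×3.0/4.8 = 3.93 m/s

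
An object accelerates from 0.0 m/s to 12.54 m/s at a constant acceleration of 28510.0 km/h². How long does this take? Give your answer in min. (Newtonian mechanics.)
t = (v - v₀)/a (with unit conversion) = 0.09501 min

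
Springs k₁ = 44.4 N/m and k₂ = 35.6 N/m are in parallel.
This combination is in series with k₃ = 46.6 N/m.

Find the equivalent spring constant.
k₁₂ = k₁ + k₂ = 80 N/m (parallel)
1/k_eq = 1/k₁₂ + 1/k₃ → k_eq = 29.45 N/m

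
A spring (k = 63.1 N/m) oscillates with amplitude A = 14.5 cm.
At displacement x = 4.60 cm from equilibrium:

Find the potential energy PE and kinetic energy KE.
E_total = ½kA² = ½×63.1×(0.145)² = 0.6633 J
PE = ½kx² = ½×63.1×(0.046)² = 0.06676 J
KE = E_total − PE = 0.5966 J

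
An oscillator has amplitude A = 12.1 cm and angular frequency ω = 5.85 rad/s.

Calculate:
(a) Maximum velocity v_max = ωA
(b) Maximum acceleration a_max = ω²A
v_max = ωA = 5.85×0.121 = 0.7078 m/s
a_max = ω²A = 5.85²×0.121 = 4.141 m/s²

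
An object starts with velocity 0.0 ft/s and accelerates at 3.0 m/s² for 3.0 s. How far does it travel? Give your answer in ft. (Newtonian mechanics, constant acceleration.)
d = v₀t + ½at² (with unit conversion) = 44.29 ft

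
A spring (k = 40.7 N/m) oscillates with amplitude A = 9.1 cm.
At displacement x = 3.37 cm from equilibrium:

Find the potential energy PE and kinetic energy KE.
E_total = ½kA² = ½×40.7×(0.091)² = 0.1685 J
PE = ½kx² = ½×40.7×(0.0337)² = 0.02311 J
KE = E_total − PE = 0.1454 J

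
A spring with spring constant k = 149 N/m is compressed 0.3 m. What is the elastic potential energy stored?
PE = ½kx² = ½×149×0.3² = 6.705 J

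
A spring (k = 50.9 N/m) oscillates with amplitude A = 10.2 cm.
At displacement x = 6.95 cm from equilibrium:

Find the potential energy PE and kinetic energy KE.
E_total = ½kA² = ½×50.9×(0.102)² = 0.2648 J
PE = ½kx² = ½×50.9×(0.0695)² = 0.1229 J
KE = E_total − PE = 0.1419 J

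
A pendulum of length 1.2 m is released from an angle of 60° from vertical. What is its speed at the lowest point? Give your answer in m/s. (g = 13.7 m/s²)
h = L(1 − cosθ) = 1.2×(1 − cos60°) = 0.6 m
v = √(2gh) = √(2×13.7×0.6) = 4.055 m/s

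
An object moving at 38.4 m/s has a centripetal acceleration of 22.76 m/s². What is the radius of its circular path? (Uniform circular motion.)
r = v²/a_c = 38.4²/22.76 = 64.79 m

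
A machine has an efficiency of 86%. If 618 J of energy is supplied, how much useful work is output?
W_out = η × W_in = 0.86 × 618 = 531.48 J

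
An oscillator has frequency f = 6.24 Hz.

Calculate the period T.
T = 1/f = 1/6.24 = 0.1603 s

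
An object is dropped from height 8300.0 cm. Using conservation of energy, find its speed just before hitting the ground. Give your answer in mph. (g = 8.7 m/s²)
mgh = ½mv² → v = √(2gh) = √(2×8.7×83) = 38 m/s = 85.01 mph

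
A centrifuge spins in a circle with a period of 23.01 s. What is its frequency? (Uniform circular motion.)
f = 1/T = 1/23.01 = 0.0435 Hz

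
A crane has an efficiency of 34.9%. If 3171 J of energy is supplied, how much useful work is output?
W_out = η × W_in = 0.349 × 3171 = 1106.7 J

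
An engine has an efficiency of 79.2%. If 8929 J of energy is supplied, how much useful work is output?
W_out = η × W_in = 0.792 × 8929 = 7071.8 J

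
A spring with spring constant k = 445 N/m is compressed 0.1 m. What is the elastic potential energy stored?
PE = ½kx² = ½×445×0.1² = 2.225 J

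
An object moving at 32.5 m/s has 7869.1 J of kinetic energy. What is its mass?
KE = ½mv² → m = 2KE/v² = 2×7869.1/32.5² = 14.9 kg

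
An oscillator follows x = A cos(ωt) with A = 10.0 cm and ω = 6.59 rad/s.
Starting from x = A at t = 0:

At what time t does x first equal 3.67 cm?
cos(ωt) = x/A = 3.67/10.0 = 0.367
ωt = arccos(0.367) = 1.195 rad
t = 1.195/6.59 = 0.1813 s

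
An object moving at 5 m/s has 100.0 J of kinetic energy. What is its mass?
KE = ½mv² → m = 2KE/v² = 2×100.0/5² = 8.0 kg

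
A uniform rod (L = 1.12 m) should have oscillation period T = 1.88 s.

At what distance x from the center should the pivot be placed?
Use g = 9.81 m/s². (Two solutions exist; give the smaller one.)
T = 2π√((L²/12 + x²)/(gx)). Let c = T²g/(4π²) = 0.8783.
x² − cx + L²/12 = 0 → x = (c − √(c² − L²/3))/2 = 0.142 m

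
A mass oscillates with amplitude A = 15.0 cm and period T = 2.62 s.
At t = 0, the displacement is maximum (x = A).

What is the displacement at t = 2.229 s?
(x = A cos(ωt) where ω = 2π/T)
ω = 2π/T = 2π/2.62 = 2.398 rad/s
x = A cos(ωt) = 15.0×cos(2.398×2.229) = 8.875 cm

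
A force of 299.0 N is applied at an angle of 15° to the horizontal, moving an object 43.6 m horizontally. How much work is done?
W = Fd cosθ = 299.0×43.6×cos(15°) = 12592.0 J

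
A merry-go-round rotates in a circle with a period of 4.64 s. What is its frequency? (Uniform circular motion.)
f = 1/T = 1/4.64 = 0.2155 Hz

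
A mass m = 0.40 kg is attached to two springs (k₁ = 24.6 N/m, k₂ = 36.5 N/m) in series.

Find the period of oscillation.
k_eq = k₁k₂/(k₁+k₂) = 14.7 N/m
T = 2π√(m/k_eq) = 2π√(0.4/14.7) = 1.037 s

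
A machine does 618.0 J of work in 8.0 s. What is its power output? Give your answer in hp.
P = W/t = 618 J / 8 s = 77.25 W = 0.1036 hp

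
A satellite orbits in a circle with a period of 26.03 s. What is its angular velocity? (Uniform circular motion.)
ω = 2π/T = 2π/26.03 = 0.2414 rad/s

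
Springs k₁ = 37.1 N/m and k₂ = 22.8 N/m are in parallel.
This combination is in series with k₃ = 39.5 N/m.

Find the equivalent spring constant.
k₁₂ = k₁ + k₂ = 59.9 N/m (parallel)
1/k_eq = 1/k₁₂ + 1/k₃ → k_eq = 23.8 N/m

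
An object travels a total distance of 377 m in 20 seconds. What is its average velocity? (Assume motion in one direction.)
v_avg = Δd / Δt = 377 / 20 = 18.85 m/s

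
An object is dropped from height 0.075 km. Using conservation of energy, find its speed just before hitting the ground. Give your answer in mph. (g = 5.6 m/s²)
mgh = ½mv² → v = √(2gh) = √(2×5.6×75) = 28.98 m/s = 64.83 mph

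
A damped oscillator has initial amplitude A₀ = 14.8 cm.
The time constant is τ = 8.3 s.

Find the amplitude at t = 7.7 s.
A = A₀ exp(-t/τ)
A = A₀ exp(−t/τ) = 14.8×exp(−7.7/8.3) = 5.853 cm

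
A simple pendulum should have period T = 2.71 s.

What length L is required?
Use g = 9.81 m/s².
T = 2π√(L/g) → L = g(T/2π)² = 9.81×(2.71/2π)² = 1.825 m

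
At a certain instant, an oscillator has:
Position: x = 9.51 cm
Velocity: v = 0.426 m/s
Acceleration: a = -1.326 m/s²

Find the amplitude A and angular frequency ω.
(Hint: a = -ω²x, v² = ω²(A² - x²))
a = −ω²x → ω = √(|a|/x) = √(1.326/0.0951) = 3.734 rad/s
v² = ω²(A² − x²) → A = √(x² + v²/ω²) = √(0.0951² + 0.426²/3.734²) = 0.1485 m = 14.85 cm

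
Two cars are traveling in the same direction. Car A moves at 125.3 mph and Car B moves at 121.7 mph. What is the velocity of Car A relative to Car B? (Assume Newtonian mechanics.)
v_rel = v_A - v_B = 125.3 - 121.7 = 3.6 mph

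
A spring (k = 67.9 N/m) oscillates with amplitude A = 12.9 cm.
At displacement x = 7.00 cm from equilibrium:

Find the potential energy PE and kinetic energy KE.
E_total = ½kA² = ½×67.9×(0.129)² = 0.565 J
PE = ½kx² = ½×67.9×(0.07)² = 0.1664 J
KE = E_total − PE = 0.3986 J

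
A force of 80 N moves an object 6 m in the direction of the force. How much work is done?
W = Fd = 80×6 = 480.0 J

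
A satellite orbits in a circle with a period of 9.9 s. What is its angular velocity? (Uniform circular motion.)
ω = 2π/T = 2π/9.9 = 0.6347 rad/s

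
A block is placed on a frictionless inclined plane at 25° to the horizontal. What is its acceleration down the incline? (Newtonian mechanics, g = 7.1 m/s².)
a = g sin(θ) = 7.1 × sin(25°) = 7.1 × 0.4226 = 3.0 m/s²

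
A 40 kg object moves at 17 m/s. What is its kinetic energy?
KE = ½mv² = ½×40×17² = 5780.0 J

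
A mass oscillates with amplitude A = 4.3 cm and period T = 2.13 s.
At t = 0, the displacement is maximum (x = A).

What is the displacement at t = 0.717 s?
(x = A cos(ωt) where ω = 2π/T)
ω = 2π/T = 2π/2.13 = 2.95 rad/s
x = A cos(ωt) = 4.3×cos(2.95×0.717) = -2.226 cm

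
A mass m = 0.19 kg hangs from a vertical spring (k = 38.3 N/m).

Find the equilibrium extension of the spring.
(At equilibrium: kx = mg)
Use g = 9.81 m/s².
x_eq = mg/k = 0.19×9.81/38.3 = 0.04867 m = 4.867 cm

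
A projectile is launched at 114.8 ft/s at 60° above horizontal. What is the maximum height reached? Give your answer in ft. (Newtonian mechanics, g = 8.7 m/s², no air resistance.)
H = v₀²sin²(θ)/(2g) (with unit conversion) = 173.1 ft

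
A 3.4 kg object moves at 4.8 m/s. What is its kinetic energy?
KE = ½mv² = ½×3.4×4.8² = 39.168 J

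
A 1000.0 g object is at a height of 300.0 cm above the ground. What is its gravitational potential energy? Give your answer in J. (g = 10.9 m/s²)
PE = mgh = 1 kg × 10.9 m/s² × 3 m = 32.7 J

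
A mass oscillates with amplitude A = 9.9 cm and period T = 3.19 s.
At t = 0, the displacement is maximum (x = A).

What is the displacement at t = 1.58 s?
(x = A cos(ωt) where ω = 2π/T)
ω = 2π/T = 2π/3.19 = 1.97 rad/s
x = A cos(ωt) = 9.9×cos(1.97×1.58) = -9.896 cm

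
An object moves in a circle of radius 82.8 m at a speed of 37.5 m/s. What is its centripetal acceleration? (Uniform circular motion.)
a_c = v²/r = 37.5²/82.8 = 1406.25/82.8 = 16.98 m/s²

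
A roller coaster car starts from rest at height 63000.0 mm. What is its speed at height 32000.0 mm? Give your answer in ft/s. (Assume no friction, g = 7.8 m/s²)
mgh₁ = ½mv₂² + mgh₂ → v₂ = √(2g(h₁−h₂)) = √(2×7.8×(63−32)) = 21.99 m/s = 72.15 ft/s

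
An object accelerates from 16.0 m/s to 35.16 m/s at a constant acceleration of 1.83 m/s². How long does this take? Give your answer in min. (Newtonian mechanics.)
t = (v - v₀)/a (with unit conversion) = 0.1745 min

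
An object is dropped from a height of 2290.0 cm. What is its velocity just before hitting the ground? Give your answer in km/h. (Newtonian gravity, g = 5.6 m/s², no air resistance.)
v = √(2gh) (with unit conversion) = 57.65 km/h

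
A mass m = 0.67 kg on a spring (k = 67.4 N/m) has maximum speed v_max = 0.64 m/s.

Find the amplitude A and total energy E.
½mv²_max = ½kA² → A = v_max√(m/k) = 0.64×√(0.67/67.4) = 0.06381 m = 6.381 cm
E = ½mv²_max = ½×0.67×0.64² = 0.1372 J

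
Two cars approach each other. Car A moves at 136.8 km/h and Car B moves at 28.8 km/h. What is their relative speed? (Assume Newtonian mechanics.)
v_rel = v_A + v_B = 136.8 + 28.8 = 165.6 km/h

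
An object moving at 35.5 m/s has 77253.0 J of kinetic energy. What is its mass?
KE = ½mv² → m = 2KE/v² = 2×77253.0/35.5² = 122.6 kg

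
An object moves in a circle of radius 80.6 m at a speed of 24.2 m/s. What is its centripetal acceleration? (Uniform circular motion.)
a_c = v²/r = 24.2²/80.6 = 585.64/80.6 = 7.27 m/s²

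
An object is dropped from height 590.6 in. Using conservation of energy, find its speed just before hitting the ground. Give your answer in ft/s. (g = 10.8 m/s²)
mgh = ½mv² → v = √(2gh) = √(2×10.8×15) = 18 m/s = 59.06 ft/s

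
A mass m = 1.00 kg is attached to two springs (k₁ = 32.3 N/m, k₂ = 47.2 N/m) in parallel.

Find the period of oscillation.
k_eq = k₁+k₂ = 79.5 N/m
T = 2π√(m/k_eq) = 2π√(1.0/79.5) = 0.7047 s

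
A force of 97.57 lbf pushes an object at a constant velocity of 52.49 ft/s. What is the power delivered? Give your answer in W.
P = Fv = 434 N × 16 m/s = 6944 W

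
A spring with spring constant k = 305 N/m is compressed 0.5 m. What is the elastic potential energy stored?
PE = ½kx² = ½×305×0.5² = 38.12 J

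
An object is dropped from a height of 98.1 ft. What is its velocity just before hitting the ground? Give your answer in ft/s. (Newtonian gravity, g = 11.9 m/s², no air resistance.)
v = √(2gh) (with unit conversion) = 87.52 ft/s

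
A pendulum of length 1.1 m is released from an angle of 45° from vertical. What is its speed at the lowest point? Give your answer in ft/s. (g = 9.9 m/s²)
h = L(1 − cosθ) = 1.1×(1 − cos45°) = 0.3222 m
v = √(2gh) = √(2×9.9×0.3222) = 2.526 m/s = 8.286 ft/s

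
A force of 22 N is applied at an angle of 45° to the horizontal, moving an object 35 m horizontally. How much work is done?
W = Fd cosθ = 22×35×cos(45°) = 544.47 J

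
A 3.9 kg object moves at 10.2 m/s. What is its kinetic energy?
KE = ½mv² = ½×3.9×10.2² = 202.878 J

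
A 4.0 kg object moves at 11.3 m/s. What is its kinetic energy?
KE = ½mv² = ½×4.0×11.3² = 255.38 J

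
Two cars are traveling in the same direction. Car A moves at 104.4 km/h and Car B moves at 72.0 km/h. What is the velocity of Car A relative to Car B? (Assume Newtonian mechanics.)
v_rel = v_A - v_B = 104.4 - 72.0 = 32.4 km/h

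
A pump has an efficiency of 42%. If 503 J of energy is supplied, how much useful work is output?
W_out = η × W_in = 0.42 × 503 = 211.26 J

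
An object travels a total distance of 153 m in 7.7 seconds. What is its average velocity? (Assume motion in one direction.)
v_avg = Δd / Δt = 153 / 7.7 = 19.87 m/s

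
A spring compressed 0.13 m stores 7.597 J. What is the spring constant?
PE = ½kx² → k = 2PE/x² = 2×7.597/0.13² = 899.1 N/m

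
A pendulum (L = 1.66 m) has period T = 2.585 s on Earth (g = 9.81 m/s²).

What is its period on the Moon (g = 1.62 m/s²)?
T = 2π√(L/g), so T_moon/T_earth = √(g_earth/g_moon)
T_moon = 2π√(1.66/1.62) = 6.36 s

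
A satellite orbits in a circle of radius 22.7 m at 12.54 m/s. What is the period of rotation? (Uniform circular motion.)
T = 2πr/v = 2π×22.7/12.54 = 11.37 s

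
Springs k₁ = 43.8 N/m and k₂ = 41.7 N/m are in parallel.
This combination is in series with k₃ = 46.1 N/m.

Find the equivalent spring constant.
k₁₂ = k₁ + k₂ = 85.5 N/m (parallel)
1/k_eq = 1/k₁₂ + 1/k₃ → k_eq = 29.95 N/m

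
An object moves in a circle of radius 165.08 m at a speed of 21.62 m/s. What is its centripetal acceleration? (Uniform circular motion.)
a_c = v²/r = 21.62²/165.08 = 467.424/165.08 = 2.83 m/s²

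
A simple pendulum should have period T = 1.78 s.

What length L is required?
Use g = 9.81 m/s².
T = 2π√(L/g) → L = g(T/2π)² = 9.81×(1.78/2π)² = 0.7873 m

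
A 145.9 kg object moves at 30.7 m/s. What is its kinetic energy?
KE = ½mv² = ½×145.9×30.7² = 68754.65 J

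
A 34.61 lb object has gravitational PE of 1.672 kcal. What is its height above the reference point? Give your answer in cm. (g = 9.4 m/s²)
PE = mgh → h = PE/(mg) = 6996 J / (15.7 kg × 9.4 m/s²) = 47.41 m = 4741.0 cm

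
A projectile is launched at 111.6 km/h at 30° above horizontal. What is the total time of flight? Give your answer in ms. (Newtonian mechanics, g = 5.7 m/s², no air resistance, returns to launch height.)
T = 2v₀sin(θ)/g (with unit conversion) = 5439.0 ms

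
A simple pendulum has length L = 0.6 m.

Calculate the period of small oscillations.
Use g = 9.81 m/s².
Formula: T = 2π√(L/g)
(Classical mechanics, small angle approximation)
T = 2π√(L/g) = 2π√(0.6/9.81) = 1.554 s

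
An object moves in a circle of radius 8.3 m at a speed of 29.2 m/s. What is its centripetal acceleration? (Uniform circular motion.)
a_c = v²/r = 29.2²/8.3 = 852.64/8.3 = 102.73 m/s²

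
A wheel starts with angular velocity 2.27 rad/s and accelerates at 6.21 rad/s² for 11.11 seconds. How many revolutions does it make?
θ = ω₀t + ½αt² = 2.27×11.11 + ½×6.21×11.11² = 408.48 rad
Revolutions = θ/(2π) = 408.48/(2π) = 65.01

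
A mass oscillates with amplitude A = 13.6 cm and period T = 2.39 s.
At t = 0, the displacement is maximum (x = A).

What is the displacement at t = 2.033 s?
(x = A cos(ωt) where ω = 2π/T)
ω = 2π/T = 2π/2.39 = 2.629 rad/s
x = A cos(ωt) = 13.6×cos(2.629×2.033) = 8.037 cm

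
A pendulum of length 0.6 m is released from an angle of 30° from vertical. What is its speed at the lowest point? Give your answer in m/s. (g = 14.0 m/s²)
h = L(1 − cosθ) = 0.6×(1 − cos30°) = 0.08038 m
v = √(2gh) = √(2×14.0×0.08038) = 1.5 m/s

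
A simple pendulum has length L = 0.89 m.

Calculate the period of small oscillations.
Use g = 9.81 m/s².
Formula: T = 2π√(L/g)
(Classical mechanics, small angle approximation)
T = 2π√(L/g) = 2π√(0.89/9.81) = 1.893 s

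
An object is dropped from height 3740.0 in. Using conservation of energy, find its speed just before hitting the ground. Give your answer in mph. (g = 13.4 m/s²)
mgh = ½mv² → v = √(2gh) = √(2×13.4×95) = 50.46 m/s = 112.9 mph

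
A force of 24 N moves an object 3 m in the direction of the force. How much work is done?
W = Fd = 24×3 = 72.0 J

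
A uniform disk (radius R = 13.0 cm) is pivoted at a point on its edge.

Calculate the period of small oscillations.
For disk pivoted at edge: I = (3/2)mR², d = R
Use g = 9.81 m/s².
I/m = (3/2)R² = 0.02535 m²; d = R = 0.13 m
T = 2π√((3/2)R²/(gR)) = 2π√(3R/(2g)) = 0.8859 s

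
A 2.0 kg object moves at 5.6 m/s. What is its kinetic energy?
KE = ½mv² = ½×2.0×5.6² = 31.36 J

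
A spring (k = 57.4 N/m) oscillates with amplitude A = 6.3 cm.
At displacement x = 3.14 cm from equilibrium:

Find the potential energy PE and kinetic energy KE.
E_total = ½kA² = ½×57.4×(0.063)² = 0.1139 J
PE = ½kx² = ½×57.4×(0.0314)² = 0.0283 J
KE = E_total − PE = 0.08561 J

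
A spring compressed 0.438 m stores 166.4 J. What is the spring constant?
PE = ½kx² → k = 2PE/x² = 2×166.4/0.438² = 1735.0 N/m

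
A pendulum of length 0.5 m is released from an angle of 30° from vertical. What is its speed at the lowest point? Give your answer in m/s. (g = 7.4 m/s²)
h = L(1 − cosθ) = 0.5×(1 − cos30°) = 0.06699 m
v = √(2gh) = √(2×7.4×0.06699) = 0.9957 m/s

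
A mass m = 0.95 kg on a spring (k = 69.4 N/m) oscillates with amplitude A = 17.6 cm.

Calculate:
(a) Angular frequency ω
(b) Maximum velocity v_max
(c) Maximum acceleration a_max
ω = √(k/m) = √(69.4/0.95) = 8.547 rad/s
v_max = ωA = 8.547×0.176 = 1.504 m/s
a_max = ω²A = 8.547²×0.176 = 12.86 m/s²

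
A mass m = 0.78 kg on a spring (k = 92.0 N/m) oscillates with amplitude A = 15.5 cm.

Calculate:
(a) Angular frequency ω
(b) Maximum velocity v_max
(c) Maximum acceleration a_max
ω = √(k/m) = √(92.0/0.78) = 10.86 rad/s
v_max = ωA = 10.86×0.155 = 1.683 m/s
a_max = ω²A = 10.86²×0.155 = 18.28 m/s²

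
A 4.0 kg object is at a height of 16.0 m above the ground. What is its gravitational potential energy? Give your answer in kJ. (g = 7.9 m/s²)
PE = mgh = 4 kg × 7.9 m/s² × 16 m = 505.6 J = 0.5056 kJ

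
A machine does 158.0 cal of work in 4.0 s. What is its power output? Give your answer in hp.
P = W/t = 661.1 J / 4 s = 165.3 W = 0.2216 hp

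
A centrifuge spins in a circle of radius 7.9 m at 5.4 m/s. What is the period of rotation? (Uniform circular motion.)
T = 2πr/v = 2π×7.9/5.4 = 9.19 s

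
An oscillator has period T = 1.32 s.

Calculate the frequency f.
f = 1/T = 1/1.32 = 0.7576 Hz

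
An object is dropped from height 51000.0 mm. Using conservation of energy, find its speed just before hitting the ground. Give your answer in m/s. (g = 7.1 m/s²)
mgh = ½mv² → v = √(2gh) = √(2×7.1×51) = 26.91 m/s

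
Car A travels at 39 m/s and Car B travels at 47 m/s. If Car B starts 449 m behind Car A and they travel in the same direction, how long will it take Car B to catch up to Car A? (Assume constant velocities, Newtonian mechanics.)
Relative speed: v_rel = 47 - 39 = 8 m/s
Time to catch: t = d₀/v_rel = 449/8 = 56.12 s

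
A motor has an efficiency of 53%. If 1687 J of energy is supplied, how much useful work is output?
W_out = η × W_in = 0.53 × 1687 = 894.11 J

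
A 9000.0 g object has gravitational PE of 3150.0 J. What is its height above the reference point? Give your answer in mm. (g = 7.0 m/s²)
PE = mgh → h = PE/(mg) = 3150 J / (9 kg × 7.0 m/s²) = 50 m = 50000.0 mm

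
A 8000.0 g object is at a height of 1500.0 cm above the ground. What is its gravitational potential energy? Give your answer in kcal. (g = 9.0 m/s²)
PE = mgh = 8 kg × 9.0 m/s² × 15 m = 1080 J = 0.2581 kcal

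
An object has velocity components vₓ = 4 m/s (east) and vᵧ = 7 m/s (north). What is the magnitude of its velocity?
|v| = √(vₓ² + vᵧ²) = √(4² + 7²) = √(65) = 8.06 m/s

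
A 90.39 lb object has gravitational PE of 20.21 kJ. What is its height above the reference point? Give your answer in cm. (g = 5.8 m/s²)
PE = mgh → h = PE/(mg) = 2.021e+04 J / (41 kg × 5.8 m/s²) = 84.99 m = 8499.0 cm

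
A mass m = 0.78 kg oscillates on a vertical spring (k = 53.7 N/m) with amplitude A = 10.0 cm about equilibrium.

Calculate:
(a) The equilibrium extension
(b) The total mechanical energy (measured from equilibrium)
x_eq = mg/k = 0.78×9.81/53.7 = 0.1425 m = 14.25 cm
E = ½kA² = ½×53.7×(0.1)² = 0.2685 J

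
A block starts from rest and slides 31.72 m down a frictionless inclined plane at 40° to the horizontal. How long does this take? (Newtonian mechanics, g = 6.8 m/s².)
a = g sin(θ) = 6.8 × sin(40°) = 4.37 m/s²
t = √(2d/a) = √(2 × 31.72 / 4.37) = 3.81 s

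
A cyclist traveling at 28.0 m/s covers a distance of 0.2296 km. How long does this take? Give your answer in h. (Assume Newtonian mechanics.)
t = d/v (with unit conversion) = 0.002278 h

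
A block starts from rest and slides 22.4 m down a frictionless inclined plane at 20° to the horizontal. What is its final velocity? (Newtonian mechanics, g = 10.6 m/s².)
a = g sin(θ) = 10.6 × sin(20°) = 3.63 m/s²
v = √(2ad) = √(2 × 3.63 × 22.4) = 12.74 m/s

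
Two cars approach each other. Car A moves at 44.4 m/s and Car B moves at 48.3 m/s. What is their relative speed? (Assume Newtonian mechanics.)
v_rel = v_A + v_B = 44.4 + 48.3 = 92.7 m/s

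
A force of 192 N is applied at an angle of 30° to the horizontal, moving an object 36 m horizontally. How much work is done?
W = Fd cosθ = 192×36×cos(30°) = 5986.0 J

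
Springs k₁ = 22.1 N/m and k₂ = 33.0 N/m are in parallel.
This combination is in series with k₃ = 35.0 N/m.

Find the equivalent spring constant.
k₁₂ = k₁ + k₂ = 55.1 N/m (parallel)
1/k_eq = 1/k₁₂ + 1/k₃ → k_eq = 21.4 N/m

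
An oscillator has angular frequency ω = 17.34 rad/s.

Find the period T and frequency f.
T = 2π/ω = 2π/17.34 = 0.3624 s; f = ω/2π = 2.76 Hz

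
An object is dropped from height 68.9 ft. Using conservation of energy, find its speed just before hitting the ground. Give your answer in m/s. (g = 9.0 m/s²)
mgh = ½mv² → v = √(2gh) = √(2×9.0×21) = 19.44 m/s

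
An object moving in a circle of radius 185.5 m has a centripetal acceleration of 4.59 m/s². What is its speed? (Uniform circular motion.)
v = √(a_c × r) = √(4.59 × 185.5) = 29.18 m/s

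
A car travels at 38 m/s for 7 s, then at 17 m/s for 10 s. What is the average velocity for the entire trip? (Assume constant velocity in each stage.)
d₁ = v₁t₁ = 38 × 7 = 266 m
d₂ = v₂t₂ = 17 × 10 = 170 m
d_total = 436 m, t_total = 17 s
v_avg = d_total/t_total = 436/17 = 25.65 m/s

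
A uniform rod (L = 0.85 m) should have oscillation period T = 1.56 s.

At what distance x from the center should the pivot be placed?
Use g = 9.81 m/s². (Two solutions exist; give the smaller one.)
T = 2π√((L²/12 + x²)/(gx)). Let c = T²g/(4π²) = 0.6047.
x² − cx + L²/12 = 0 → x = (c − √(c² − L²/3))/2 = 0.1257 m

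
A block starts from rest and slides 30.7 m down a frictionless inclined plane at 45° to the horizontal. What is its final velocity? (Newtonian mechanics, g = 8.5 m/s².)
a = g sin(θ) = 8.5 × sin(45°) = 6.01 m/s²
v = √(2ad) = √(2 × 6.01 × 30.7) = 19.21 m/s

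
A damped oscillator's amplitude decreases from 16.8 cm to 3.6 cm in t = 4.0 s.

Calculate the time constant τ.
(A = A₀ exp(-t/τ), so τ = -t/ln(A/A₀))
A/A₀ = 3.6/16.8 = 0.2143; ln(A/A₀) = -1.54
τ = −t/ln(A/A₀) = −4.0/-1.54 = 2.597 s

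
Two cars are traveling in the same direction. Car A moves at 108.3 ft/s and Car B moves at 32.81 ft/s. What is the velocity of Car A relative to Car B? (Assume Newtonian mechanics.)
v_rel = v_A - v_B = 108.3 - 32.81 = 75.49 ft/s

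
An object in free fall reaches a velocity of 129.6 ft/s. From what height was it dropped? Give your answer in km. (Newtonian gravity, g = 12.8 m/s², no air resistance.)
h = v²/(2g) (with unit conversion) = 0.06095 km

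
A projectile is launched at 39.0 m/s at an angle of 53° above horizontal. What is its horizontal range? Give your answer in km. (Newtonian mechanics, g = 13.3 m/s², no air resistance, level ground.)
R = v₀² sin(2θ) / g (with unit conversion) = 0.1099 km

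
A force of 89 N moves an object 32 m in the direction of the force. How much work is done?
W = Fd = 89×32 = 2848.0 J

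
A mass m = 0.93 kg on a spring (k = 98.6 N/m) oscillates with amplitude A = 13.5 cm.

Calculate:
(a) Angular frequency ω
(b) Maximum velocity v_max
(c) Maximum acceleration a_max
ω = √(k/m) = √(98.6/0.93) = 10.3 rad/s
v_max = ωA = 10.3×0.135 = 1.39 m/s
a_max = ω²A = 10.3²×0.135 = 14.31 m/s²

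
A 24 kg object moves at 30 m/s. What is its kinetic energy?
KE = ½mv² = ½×24×30² = 10800.0 J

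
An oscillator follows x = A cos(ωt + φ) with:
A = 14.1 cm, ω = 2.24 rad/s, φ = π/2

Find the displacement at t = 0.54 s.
x = A cos(ωt + φ) = 14.1×cos(2.24×0.54 + π/2) = -13.19 cm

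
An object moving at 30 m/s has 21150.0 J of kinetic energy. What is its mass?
KE = ½mv² → m = 2KE/v² = 2×21150.0/30² = 47.0 kg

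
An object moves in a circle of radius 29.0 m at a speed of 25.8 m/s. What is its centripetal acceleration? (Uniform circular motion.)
a_c = v²/r = 25.8²/29.0 = 665.64/29.0 = 22.95 m/s²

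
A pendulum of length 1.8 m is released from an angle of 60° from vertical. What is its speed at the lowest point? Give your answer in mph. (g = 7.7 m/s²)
h = L(1 − cosθ) = 1.8×(1 − cos60°) = 0.9 m
v = √(2gh) = √(2×7.7×0.9) = 3.723 m/s = 8.328 mph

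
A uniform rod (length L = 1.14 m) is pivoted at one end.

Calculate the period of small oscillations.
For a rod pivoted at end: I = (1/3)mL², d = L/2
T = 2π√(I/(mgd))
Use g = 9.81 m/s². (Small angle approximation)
I/m = (1/3)L² = 0.4332 m²; d = L/2 = 0.57 m
T = 2π√(I/(mgd)) = 2π√(0.4332/(9.81×0.57)) = 1.749 s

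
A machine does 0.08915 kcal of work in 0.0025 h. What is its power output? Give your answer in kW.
P = W/t = 373 J / 9 s = 41.44 W = 0.04144 kW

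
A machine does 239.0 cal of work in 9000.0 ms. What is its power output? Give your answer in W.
P = W/t = 1000 J / 9 s = 111.1 W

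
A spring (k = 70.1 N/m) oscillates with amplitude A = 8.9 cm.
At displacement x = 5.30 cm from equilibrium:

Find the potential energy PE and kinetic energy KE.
E_total = ½kA² = ½×70.1×(0.089)² = 0.2776 J
PE = ½kx² = ½×70.1×(0.053)² = 0.09846 J
KE = E_total − PE = 0.1792 J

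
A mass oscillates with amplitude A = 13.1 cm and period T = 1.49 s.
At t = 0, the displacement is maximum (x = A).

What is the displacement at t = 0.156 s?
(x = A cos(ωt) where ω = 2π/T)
ω = 2π/T = 2π/1.49 = 4.217 rad/s
x = A cos(ωt) = 13.1×cos(4.217×0.156) = 10.37 cm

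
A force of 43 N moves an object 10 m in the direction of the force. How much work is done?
W = Fd = 43×10 = 430.0 J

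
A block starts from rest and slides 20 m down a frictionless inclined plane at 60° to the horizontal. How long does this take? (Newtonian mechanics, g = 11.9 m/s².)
a = g sin(θ) = 11.9 × sin(60°) = 10.31 m/s²
t = √(2d/a) = √(2 × 20 / 10.31) = 1.97 s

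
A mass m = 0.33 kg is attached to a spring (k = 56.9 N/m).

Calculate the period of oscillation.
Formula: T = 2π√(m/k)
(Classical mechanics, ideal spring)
T = 2π√(m/k) = 2π√(0.33/56.9) = 0.4785 s; f = 1/T = 2.09 Hz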